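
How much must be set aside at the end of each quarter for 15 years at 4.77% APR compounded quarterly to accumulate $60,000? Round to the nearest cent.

Periodic rate i = 0.0477/4 = 0.011925; n = 15 × 4 = 60 periods.
PMT = 60000 / ( [(1+0.011925)^60 − 1] / 0.011925 ) = 60000 / 86.924182 = 690.2567

$690.26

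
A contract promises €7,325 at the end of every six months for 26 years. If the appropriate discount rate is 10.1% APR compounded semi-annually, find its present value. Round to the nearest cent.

Periodic rate i = 0.101/2 = 0.0505; n = 26 × 2 = 52 periods.
Annuity factor a(52|0.0505) = 18.274014; PV = 7325 × 18.274014 = 133,857.1545

€133,857.15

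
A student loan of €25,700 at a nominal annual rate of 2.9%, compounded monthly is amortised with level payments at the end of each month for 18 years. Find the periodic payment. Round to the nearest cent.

€152.87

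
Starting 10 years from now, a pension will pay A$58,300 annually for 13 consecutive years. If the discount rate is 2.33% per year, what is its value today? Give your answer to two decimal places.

PV at t=9 (ordinary 13-year annuity): 58300 × a(13|0.0233) = 58300 × 11.105397 = 647,444.6496
PV₀ = 647,444.6496 / (1+0.0233)^9 = 647,444.6496 / 1.230345 = 526,230.3343

A$526,230.33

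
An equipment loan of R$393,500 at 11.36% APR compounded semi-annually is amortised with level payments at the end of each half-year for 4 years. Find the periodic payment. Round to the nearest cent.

R$62,567.48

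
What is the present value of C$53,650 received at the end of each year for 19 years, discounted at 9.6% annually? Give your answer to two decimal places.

PV = 53650 × [1 − (1+0.096)^(−19)] / 0.096 = 53650 × 8.591392 = 460,928.1781

C$460,928.18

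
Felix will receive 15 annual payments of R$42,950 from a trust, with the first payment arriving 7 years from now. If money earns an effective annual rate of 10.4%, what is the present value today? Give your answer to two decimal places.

PV at t=6 (ordinary 15-year annuity): 42950 × a(15|0.104) = 42950 × 7.435515 = 319,355.3602
PV₀ = 319,355.3602 / (1+0.104)^6 = 319,355.3602 / 1.810566 = 176,384.2365

R$176,384.24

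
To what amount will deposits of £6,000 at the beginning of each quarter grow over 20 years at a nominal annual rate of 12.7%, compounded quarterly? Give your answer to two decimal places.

£2,181,536.67

Periodic rate i = 0.127/4 = 0.03175; n = 20 × 4 = 80 periods.
FV = 6000 × [(1+0.03175)^80 − 1] / 0.03175 × (1+i) = 6000 × 363.589444 = 2,181,536.6655
Payments are at the start of each period, so multiply by (1+i).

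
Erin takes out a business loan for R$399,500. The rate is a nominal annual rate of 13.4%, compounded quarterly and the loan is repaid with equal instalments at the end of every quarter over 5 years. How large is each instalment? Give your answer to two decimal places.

R$27,729.09

i = 0.134/4 = 0.0335 per quarter; n = 5·4 = 20.
Annuity-PV factor = 14.407252; PMT = 399500 / 14.407252 = 27,729.0910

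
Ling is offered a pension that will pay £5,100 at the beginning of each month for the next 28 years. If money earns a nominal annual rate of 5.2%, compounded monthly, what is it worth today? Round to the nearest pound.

£905,546

i = 0.052/12 = 0.00433333 per month; n = 28·12 = 336.
PV = 5100 × [1 − (1+0.00433333)^(−336)] / 0.00433333 × (1+i) = 5100 × 177.558018 = 905,545.8919
(Beginning-of-period payments → annuity-due factor ×(1+i).)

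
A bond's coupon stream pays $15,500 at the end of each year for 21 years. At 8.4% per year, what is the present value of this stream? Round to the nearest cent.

$150,605.24

Annuity factor a(21|0.084) = 9.716467; PV = 15500 × 9.716467 = 150,605.2433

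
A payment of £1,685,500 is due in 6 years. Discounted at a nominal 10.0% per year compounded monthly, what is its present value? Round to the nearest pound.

Periodic rate i = 0.1/12 = 0.00833333; n = 6 × 12 = 72 periods.
PV = 1,685,500 / (1 + 0.00833333)^72 = 1,685,500 / 1.817594 = 927,324.6611

£927,325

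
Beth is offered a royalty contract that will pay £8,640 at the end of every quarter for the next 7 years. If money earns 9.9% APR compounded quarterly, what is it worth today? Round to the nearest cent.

£173,040.68

With 4 periods per year: i = 0.02475, n = 28.
Annuity factor a(28|0.02475) = 20.027857; PV = 8640 × 20.027857 = 173,040.6845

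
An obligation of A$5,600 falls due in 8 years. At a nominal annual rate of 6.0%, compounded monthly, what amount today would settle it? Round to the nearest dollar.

A$3,469

Periodic rate i = 0.06/12 = 0.005; n = 8 × 12 = 96 periods.
PV = 5,600 / (1 + 0.005)^96 = 5,600 / 1.614143 = 3,469.3339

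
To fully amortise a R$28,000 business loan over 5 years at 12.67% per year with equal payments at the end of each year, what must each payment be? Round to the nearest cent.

R$7,896.81

PMT = 28000 / ( [1 − (1+0.1267)^(−5)] / 0.1267 ) = 28000 / 3.545737 = 7,896.8064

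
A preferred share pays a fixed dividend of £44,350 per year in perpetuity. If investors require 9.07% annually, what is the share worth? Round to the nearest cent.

PV = C/r = 44350/0.0907 = 488,974.6417

£488,974.64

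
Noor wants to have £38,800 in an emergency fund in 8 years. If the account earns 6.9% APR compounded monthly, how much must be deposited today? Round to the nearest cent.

£22,376.27

i = 0.069/12 = 0.00575 per month; n = 8·12 = 96.
PV = FV·(1+i)^(−n) = 38,800 × 0.576708 = 22,376.2737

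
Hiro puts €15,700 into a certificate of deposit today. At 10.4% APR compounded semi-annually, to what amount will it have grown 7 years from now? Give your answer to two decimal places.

Periodic rate i = 0.104/2 = 0.052; n = 7 × 2 = 14 periods.
15,700 × (1+0.052)^14 = 15,700 × 2.033388 = 31,924.1990

€31,924.20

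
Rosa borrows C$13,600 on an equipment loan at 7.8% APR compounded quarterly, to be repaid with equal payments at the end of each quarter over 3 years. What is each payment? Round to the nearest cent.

C$1,282.06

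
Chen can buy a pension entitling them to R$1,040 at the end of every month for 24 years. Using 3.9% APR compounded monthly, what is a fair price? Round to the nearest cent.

R$194,307.47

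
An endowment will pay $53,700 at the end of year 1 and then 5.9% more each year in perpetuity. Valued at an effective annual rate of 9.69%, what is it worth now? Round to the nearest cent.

$1,416,886.54

PV = D₁/(r − g) = 53700/(0.0969 − 0.059) = 1,416,886.5435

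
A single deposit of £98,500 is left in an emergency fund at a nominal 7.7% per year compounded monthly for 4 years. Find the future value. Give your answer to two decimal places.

£133,897.23

With 12 periods per year: i = 0.00641667, n = 48.
FV = 98,500 × (1 + 0.00641667)^48 = 133,897.2331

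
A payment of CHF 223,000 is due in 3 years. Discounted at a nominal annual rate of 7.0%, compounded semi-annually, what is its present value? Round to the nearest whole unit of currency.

With 2 periods per year: i = 0.035, n = 6.
PV = 223,000 / (1 + 0.035)^6 = 223,000 / 1.229255 = 181,410.6437

CHF 181,411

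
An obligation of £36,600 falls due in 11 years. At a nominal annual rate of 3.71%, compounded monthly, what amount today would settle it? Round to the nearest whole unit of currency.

With 12 periods per year: i = 0.00309167, n = 132.
PV = FV·(1+i)^(−n) = 36,600 × 0.665331 = 24,351.1189

£24,351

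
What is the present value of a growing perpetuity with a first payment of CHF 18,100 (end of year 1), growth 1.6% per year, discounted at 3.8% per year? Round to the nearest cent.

CHF 822,727.27

PV = PMT / (i − g) = 18100 / (0.038 − 0.016) = 18100 / 0.022000 = 822,727.2727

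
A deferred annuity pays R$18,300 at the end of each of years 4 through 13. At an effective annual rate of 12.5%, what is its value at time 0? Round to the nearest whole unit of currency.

R$71,158

Value one period before first payment (t=3): 18300 × [1 − (1+0.125)^(−10)] / 0.125 = 18300 × 5.536431 = 101,316.6840
Discount back 3 years: 101,316.6840 × (1+0.125)^(−3) = 101,316.6840 × 0.702332 = 71,157.9454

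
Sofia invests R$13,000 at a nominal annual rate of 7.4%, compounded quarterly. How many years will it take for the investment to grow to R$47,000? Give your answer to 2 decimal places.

17.53 years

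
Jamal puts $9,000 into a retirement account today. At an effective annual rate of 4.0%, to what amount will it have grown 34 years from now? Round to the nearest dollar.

$34,149

FV = 9,000 × (1 + 0.04)^34 = 34,148.8471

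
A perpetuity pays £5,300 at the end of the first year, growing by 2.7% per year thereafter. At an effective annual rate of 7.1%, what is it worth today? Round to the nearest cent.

PV = D₁/(r − g) = 5300/(0.071 − 0.027) = 120,454.5455

£120,454.55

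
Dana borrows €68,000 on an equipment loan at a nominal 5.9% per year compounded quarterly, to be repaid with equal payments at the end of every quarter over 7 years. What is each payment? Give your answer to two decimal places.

Periodic rate i = 0.059/4 = 0.01475; n = 7 × 4 = 28 periods.
PMT = 68000 / ( [1 − (1+0.01475)^(−28)] / 0.01475 ) = 68000 / 22.802642 = 2,982.1106

€2,982.11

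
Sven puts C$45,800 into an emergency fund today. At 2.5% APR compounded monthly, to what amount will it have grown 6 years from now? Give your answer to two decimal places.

C$53,203.71

i = 0.025/12 = 0.00208333 per month; n = 6·12 = 72.
45,800 × (1+0.00208333)^72 = 45,800 × 1.161653 = 53,203.7061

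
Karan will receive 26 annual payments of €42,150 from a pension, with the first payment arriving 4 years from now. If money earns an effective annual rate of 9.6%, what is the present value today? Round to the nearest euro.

€302,737

PV at t=3 (ordinary 26-year annuity): 42150 × a(26|0.096) = 42150 × 9.455819 = 398,562.7877
PV₀ = 398,562.7877 / (1+0.096)^3 = 398,562.7877 / 1.316533 = 302,736.7089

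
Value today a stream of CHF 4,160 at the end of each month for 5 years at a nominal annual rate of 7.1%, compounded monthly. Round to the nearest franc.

Periodic rate i = 0.071/12 = 0.00591667; n = 5 × 12 = 60 periods.
Annuity factor a(60|0.00591667) = 50.381863; PV = 4160 × 50.381863 = 209,588.5481

CHF 209,589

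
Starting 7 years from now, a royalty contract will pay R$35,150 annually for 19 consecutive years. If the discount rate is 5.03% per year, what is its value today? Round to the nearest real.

Value one period before first payment (t=6): 35150 × [1 − (1+0.0503)^(−19)] / 0.0503 = 35150 × 12.055829 = 423,762.3814
Discount back 6 years: 423,762.3814 × (1+0.0503)^(−6) = 423,762.3814 × 0.744937 = 315,676.4672

R$315,676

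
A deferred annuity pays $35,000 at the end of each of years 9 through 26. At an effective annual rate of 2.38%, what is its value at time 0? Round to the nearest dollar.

PV at t=8 (ordinary 18-year annuity): 35000 × a(18|0.0238) = 35000 × 14.502993 = 507,604.7629
PV₀ = 507,604.7629 / (1+0.0238)^8 = 507,604.7629 / 1.207038 = 420,537.4595

$420,537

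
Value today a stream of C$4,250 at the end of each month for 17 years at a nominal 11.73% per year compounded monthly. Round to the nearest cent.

C$375,017.07

Periodic rate i = 0.1173/12 = 0.009775; n = 17 × 12 = 204 periods.
Annuity factor a(204|0.009775) = 88.239310; PV = 4250 × 88.239310 = 375,017.0670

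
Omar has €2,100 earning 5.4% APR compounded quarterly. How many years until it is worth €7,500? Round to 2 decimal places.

23.73 years

Periodic rate i = 0.054/4 = 0.0135.
(1+i)^n = 7500/2100 = 3.57143, so n = ln 3.57143 / ln 1.0135 = 94.9288 quarters
= 94.9288/4 years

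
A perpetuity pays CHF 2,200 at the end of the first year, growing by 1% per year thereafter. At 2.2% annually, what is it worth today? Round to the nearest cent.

CHF 183,333.33

PV = D₁/(r − g) = 2200/(0.022 − 0.01) = 183,333.3333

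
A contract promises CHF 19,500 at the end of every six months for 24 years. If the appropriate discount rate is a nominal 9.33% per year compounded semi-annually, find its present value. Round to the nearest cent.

With 2 periods per year: i = 0.04665, n = 48.
Annuity factor a(48|0.04665) = 19.033650; PV = 19500 × 19.033650 = 371,156.1682

CHF 371,156.17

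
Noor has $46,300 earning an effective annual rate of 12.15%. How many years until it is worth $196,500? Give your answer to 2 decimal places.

(1+i)^n = 196500/46300 = 4.24406, so n = ln 4.24406 / ln 1.1215 = 12.6062 years

12.61 years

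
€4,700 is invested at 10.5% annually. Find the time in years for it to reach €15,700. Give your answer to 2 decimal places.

(1+i)^n = 15700/4700 = 3.34043, so n = ln 3.34043 / ln 1.105 = 12.0797 years

12.08 years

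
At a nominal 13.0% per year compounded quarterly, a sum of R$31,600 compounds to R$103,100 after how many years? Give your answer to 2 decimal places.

Periodic rate i = 0.13/4 = 0.0325.
(1+i)^n = 103100/31600 = 3.26266, so n = ln 3.26266 / ln 1.0325 = 36.9740 quarters
= 36.9740/4 years

9.24 years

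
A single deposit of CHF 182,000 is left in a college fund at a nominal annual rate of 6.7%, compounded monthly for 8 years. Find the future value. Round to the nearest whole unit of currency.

i = 0.067/12 = 0.00558333 per month; n = 8·12 = 96.
FV = 182,000 × (1 + 0.00558333)^96 = 310,603.1028

CHF 310,603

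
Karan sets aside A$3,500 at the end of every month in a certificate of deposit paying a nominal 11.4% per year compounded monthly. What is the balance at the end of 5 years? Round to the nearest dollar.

i = 0.114/12 = 0.0095 per month; n = 5·12 = 60.
FV = 3500 × [(1+0.0095)^60 − 1] / 0.0095 = 3500 × 80.370102 = 281,295.3572

A$281,295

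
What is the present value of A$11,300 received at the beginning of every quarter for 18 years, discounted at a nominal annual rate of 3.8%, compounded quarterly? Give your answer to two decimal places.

i = 0.038/4 = 0.0095 per quarter; n = 18·4 = 72.
PV = PMT · [1 − (1+i)^(−n)] / i × (1+i) = 11300 · 52.469950 = 592,910.4376
(annuity-due: payments at period start, so ×(1+i).)

A$592,910.44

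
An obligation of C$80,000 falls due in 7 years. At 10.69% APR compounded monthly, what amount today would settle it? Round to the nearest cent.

C$37,979.25

i = 0.1069/12 = 0.00890833 per month; n = 7·12 = 84.
PV = 80,000 / (1 + 0.00890833)^84 = 80,000 / 2.106413 = 37,979.2525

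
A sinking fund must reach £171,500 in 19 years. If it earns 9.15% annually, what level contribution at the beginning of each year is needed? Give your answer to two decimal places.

FV-annuity factor × (1+i) = 51.029442; PMT = 171500 / 51.029442 = 3,360.8049

£3,360.80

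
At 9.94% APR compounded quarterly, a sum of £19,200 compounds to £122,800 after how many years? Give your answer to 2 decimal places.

18.90 years

Periodic rate i = 0.0994/4 = 0.02485.
(1+i)^n = 122800/19200 = 6.39583, so n = ln 6.39583 / ln 1.02485 = 75.5979 quarters
= 75.5979/4 years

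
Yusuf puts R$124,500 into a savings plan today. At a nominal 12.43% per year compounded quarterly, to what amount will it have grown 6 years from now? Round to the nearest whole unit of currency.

R$259,499

With 4 periods per year: i = 0.031075, n = 24.
124,500 × (1+0.031075)^24 = 124,500 × 2.084328 = 259,498.8967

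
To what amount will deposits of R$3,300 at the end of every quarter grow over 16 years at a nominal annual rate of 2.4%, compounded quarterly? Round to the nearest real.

R$256,554

With 4 periods per year: i = 0.006, n = 64.
FV = 3300 × [(1+0.006)^64 − 1] / 0.006 = 3300 × 77.743640 = 256,554.0115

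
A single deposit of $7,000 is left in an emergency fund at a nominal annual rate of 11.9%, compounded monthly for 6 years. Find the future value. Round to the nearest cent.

Periodic rate i = 0.119/12 = 0.00991667; n = 6 × 12 = 72 periods.
7,000 × (1+0.00991667)^72 = 7,000 × 2.034974 = 14,244.8171

$14,244.82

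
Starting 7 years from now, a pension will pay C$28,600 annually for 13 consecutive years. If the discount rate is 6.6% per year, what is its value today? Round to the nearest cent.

Value one period before first payment (t=6): 28600 × [1 − (1+0.066)^(−13)] / 0.066 = 28600 × 8.550475 = 244,543.5724
Discount back 6 years: 244,543.5724 × (1+0.066)^(−6) = 244,543.5724 × 0.681486 = 166,652.9570

C$166,652.96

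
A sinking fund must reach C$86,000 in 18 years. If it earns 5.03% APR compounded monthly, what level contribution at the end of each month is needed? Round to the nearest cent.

C$245.52

Periodic rate i = 0.0503/12 = 0.00419167; n = 18 × 12 = 216 periods.
PMT = 86000 / ( [(1+0.00419167)^216 − 1] / 0.00419167 ) = 86000 / 350.277341 = 245.5197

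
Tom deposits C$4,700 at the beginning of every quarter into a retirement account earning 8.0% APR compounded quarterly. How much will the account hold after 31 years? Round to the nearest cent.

Periodic rate i = 0.08/4 = 0.02; n = 31 × 4 = 124 periods.
FV = PMT · [(1+i)^n − 1] / i × (1+i) = 4700 · 543.280492 = 2,553,418.3146
(Beginning-of-period payments → annuity-due factor ×(1+i).)

C$2,553,418.31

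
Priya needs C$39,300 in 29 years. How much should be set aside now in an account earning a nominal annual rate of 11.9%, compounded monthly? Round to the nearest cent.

C$1,267.72

i = 0.119/12 = 0.00991667 per month; n = 29·12 = 348.
PV = 39,300 / (1 + 0.00991667)^348 = 39,300 / 31.000430 = 1,267.7243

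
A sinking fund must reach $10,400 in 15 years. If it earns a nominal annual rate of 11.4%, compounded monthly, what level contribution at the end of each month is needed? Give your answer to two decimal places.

With 12 periods per year: i = 0.0095, n = 180.
PMT = 10400 / ( [(1+0.0095)^180 − 1] / 0.0095 ) = 10400 / 472.054160 = 22.0314

$22.03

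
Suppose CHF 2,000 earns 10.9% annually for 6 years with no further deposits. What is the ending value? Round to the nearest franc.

CHF 3,721

2,000 × (1+0.109)^6 = 2,000 × 1.860327 = 3,720.6539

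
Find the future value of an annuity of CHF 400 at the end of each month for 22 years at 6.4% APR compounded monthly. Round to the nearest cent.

CHF 230,437.98

i = 0.064/12 = 0.00533333 per month; n = 22·12 = 264.
FV = 400 × [(1+0.00533333)^264 − 1] / 0.00533333 = 400 × 576.094948 = 230,437.9791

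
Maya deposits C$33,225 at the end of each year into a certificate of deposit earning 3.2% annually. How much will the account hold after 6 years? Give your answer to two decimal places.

FV = PMT · [(1+i)^n − 1] / i = 33225 · 6.500978 = 215,994.9889

C$215,994.99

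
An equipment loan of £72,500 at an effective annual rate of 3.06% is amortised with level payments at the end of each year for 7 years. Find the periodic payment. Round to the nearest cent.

PMT = 72500 / ( [1 − (1+0.0306)^(−7)] / 0.0306 ) = 72500 / 6.216219 = 11,663.0386

£11,663.04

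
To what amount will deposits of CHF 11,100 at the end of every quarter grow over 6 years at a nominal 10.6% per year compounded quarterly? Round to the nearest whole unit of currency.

With 4 periods per year: i = 0.0265, n = 24.
Accumulation factor s(24|0.0265) = 32.955947; FV = 11100 × 32.955947 = 365,811.0102

CHF 365,811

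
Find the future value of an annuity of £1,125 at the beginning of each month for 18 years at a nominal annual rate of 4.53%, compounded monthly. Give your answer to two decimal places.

i = 0.0453/12 = 0.003775 per month; n = 18·12 = 216.
FV = PMT · [(1+i)^n − 1] / i × (1+i) = 1125 · 334.134096 = 375,900.8579
Payments are at the start of each period, so multiply by (1+i).

£375,900.86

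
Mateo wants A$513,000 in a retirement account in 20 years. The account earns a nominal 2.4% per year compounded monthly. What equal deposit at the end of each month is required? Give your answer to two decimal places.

With 12 periods per year: i = 0.002, n = 240.
PMT = 513000 / ( [(1+0.002)^240 − 1] / 0.002 ) = 513000 / 307.649952 = 1,667.4795

A$1,667.48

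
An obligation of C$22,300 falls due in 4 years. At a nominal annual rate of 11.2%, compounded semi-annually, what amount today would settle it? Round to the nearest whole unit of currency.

Periodic rate i = 0.112/2 = 0.056; n = 4 × 2 = 8 periods.
Discount factor = (1+0.056)^(−8) = 0.646679; PV = 22,300 × 0.646679 = 14,420.9383

C$14,421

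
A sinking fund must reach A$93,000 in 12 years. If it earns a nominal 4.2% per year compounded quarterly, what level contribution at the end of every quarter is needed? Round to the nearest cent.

A$1,500.03

With 4 periods per year: i = 0.0105, n = 48.
FV-annuity factor = 61.998618; PMT = 93000 / 61.998618 = 1,500.0334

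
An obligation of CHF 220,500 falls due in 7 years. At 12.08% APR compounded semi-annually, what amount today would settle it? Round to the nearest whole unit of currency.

With 2 periods per year: i = 0.0604, n = 14.
PV = FV·(1+i)^(−n) = 220,500 × 0.439971 = 97,013.5790

CHF 97,014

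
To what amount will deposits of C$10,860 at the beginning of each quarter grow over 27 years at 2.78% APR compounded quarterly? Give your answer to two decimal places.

With 4 periods per year: i = 0.00695, n = 108.
Accumulation factor s(108|0.00695) × (1+i) = 161.224726; FV = 10860 × 161.224726 = 1,750,900.5253
Payments are at the start of each period, so multiply by (1+i).

C$1,750,900.53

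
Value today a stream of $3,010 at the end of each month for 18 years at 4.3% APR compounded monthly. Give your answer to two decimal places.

Periodic rate i = 0.043/12 = 0.00358333; n = 18 × 12 = 216 periods.
PV = 3010 × [1 − (1+0.00358333)^(−216)] / 0.00358333 = 3010 × 150.194469 = 452,085.3513

$452,085.35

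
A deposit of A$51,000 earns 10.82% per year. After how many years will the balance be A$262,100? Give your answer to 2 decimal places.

15.93 years

n = ln(262100/51000) / ln(1+0.1082) = ln(5.13922) / 0.102737 = 15.9329 years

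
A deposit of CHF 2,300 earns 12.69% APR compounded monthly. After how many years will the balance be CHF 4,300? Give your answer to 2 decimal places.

4.96 years

Periodic rate i = 0.1269/12 = 0.010575.
(1+i)^n = 4300/2300 = 1.86957, so n = ln 1.86957 / ln 1.01058 = 59.4807 months
= 59.4807/12 years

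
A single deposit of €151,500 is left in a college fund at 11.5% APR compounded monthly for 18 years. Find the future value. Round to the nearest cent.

With 12 periods per year: i = 0.00958333, n = 216.
151,500 × (1+0.00958333)^216 = 151,500 × 7.847101 = 1,188,835.8057

€1,188,835.81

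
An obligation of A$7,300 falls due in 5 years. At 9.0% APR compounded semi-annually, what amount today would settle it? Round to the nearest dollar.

A$4,701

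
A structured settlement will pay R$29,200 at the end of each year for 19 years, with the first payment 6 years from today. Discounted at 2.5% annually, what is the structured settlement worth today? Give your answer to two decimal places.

PV at t=5 (ordinary 19-year annuity): 29200 × a(19|0.025) = 29200 × 14.978891 = 437,383.6272
Discount back 5 years: 437,383.6272 × (1+0.025)^(−5) = 437,383.6272 × 0.883854 = 386,583.3942

R$386,583.39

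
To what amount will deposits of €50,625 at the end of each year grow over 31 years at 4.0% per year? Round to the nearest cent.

€3,003,496.97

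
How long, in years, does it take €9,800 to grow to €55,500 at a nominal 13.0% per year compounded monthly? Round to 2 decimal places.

Periodic rate i = 0.13/12 = 0.0108333.
n = ln(55500/9800) / ln(1+0.0108333) = ln(5.66327) / 0.010775 = 160.9270 months
= 160.9270/12 years

13.41 years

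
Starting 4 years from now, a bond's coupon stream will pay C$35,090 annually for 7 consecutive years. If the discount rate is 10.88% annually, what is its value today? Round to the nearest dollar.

C$121,768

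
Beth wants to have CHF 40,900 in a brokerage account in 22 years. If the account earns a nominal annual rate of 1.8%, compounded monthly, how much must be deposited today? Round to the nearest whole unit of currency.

CHF 27,534

Periodic rate i = 0.018/12 = 0.0015; n = 22 × 12 = 264 periods.
PV = FV·(1+i)^(−n) = 40,900 × 0.673206 = 27,534.1421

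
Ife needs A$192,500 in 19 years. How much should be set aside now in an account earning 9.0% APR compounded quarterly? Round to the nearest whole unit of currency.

i = 0.09/4 = 0.0225 per quarter; n = 19·4 = 76.
PV = FV·(1+i)^(−n) = 192,500 × 0.184327 = 35,482.8640

A$35,483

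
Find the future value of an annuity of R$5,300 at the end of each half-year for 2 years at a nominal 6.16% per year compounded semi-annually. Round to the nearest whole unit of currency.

R$22,200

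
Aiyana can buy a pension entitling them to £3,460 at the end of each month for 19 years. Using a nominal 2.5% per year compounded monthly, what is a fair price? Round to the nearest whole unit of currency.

i = 0.025/12 = 0.00208333 per month; n = 19·12 = 228.
PV = 3460 × [1 − (1+0.00208333)^(−228)] / 0.00208333 = 3460 × 181.347644 = 627,462.8467

£627,463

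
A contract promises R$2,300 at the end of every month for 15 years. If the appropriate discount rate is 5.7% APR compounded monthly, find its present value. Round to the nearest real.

R$277,867

With 12 periods per year: i = 0.00475, n = 180.
PV = PMT · [1 − (1+i)^(−n)] / i = 2300 · 120.811594 = 277,866.6661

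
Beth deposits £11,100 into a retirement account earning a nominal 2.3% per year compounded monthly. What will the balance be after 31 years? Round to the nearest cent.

£22,629.69

i = 0.023/12 = 0.00191667 per month; n = 31·12 = 372.
FV = 11,100 × (1 + 0.00191667)^372 = 22,629.6884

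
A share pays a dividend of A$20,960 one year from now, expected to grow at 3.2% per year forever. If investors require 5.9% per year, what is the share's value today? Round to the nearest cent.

A$776,296.30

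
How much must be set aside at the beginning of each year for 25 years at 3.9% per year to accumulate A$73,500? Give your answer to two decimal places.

A$1,721.64

FV-annuity factor × (1+i) = 42.691916; PMT = 73500 / 42.691916 = 1,721.6374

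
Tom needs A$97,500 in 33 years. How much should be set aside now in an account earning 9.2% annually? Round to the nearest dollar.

Discount factor = (1+0.092)^(−33) = 0.054784; PV = 97,500 × 0.054784 = 5,341.4301

A$5,341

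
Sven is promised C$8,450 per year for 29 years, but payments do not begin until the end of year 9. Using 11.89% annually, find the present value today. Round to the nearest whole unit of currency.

PV at t=8 (ordinary 29-year annuity): 8450 × a(29|0.1189) = 8450 × 8.086931 = 68,334.5689
PV₀ = 68,334.5689 / (1+0.1189)^8 = 68,334.5689 / 2.456576 = 27,816.9986

C$27,817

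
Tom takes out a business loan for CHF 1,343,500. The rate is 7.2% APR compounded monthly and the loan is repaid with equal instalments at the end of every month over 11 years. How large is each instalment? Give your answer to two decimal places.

CHF 14,764.04

i = 0.072/12 = 0.006 per month; n = 11·12 = 132.
PMT = 1.3435e+06 / ( [1 − (1+0.006)^(−132)] / 0.006 ) = 1.3435e+06 / 90.998137 = 14,764.0385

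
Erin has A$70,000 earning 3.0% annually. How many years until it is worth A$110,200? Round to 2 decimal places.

15.35 years

(1+i)^n = 110200/70000 = 1.57429, so n = ln 1.57429 / ln 1.03 = 15.3525 years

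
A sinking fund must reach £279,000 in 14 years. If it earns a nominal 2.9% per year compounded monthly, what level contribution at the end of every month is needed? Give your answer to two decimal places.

Periodic rate i = 0.029/12 = 0.00241667; n = 14 × 12 = 168 periods.
FV-annuity factor = 206.924544; PMT = 279000 / 206.924544 = 1,348.3176

£1,348.32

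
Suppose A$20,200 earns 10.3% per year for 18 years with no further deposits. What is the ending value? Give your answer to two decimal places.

A$117,953.44

FV = 20,200 × (1 + 0.103)^18 = 117,953.4352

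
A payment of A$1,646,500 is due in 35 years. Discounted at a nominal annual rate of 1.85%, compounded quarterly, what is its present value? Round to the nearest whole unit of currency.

A$862,987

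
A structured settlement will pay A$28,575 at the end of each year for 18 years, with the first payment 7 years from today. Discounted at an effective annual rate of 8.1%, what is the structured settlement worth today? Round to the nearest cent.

Value one period before first payment (t=6): 28575 × [1 − (1+0.081)^(−18)] / 0.081 = 28575 × 9.307226 = 265,953.9899
PV₀ = 265,953.9899 / (1+0.081)^6 = 265,953.9899 / 1.595711 = 166,668.0470

A$166,668.05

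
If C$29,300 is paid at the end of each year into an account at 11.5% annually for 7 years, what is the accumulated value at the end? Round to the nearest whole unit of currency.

C$291,093

FV = PMT · [(1+i)^n − 1] / i = 29300 · 9.934922 = 291,093.2042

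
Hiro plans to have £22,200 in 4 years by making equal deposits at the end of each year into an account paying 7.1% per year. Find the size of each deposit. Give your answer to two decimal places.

£4,992.67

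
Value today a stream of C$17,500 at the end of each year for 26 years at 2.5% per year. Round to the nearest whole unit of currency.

C$331,636

PV = PMT · [1 − (1+i)^(−n)] / i = 17500 · 18.950611 = 331,635.6950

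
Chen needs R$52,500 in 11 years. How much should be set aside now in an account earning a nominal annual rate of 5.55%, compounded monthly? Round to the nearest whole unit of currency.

R$28,552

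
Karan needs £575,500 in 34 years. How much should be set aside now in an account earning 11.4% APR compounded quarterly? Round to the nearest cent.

£12,596.82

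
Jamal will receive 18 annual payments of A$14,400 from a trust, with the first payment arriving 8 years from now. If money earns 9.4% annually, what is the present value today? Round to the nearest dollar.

A$65,469

Value one period before first payment (t=7): 14400 × [1 − (1+0.094)^(−18)] / 0.094 = 14400 × 8.526947 = 122,788.0411
PV₀ = 122,788.0411 / (1+0.094)^7 = 122,788.0411 / 1.875518 = 65,468.8658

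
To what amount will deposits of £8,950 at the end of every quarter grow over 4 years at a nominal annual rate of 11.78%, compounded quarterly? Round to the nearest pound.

£179,623

With 4 periods per year: i = 0.02945, n = 16.
FV = PMT · [(1+i)^n − 1] / i = 8950 · 20.069647 = 179,623.3383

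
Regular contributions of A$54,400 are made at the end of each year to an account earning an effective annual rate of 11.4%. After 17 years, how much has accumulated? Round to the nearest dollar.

A$2,513,297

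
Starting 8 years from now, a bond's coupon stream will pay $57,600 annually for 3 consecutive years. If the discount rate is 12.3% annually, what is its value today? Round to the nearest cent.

PV at t=7 (ordinary 3-year annuity): 57600 × a(3|0.123) = 57600 × 2.389503 = 137,635.3920
Discount back 7 years: 137,635.3920 × (1+0.123)^(−7) = 137,635.3920 × 0.443958 = 61,104.3080

$61,104.31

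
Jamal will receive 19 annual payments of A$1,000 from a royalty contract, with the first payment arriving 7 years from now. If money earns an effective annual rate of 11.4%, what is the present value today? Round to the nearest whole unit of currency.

A$4,000

PV at t=6 (ordinary 19-year annuity): 1000 × a(19|0.114) = 1000 × 7.644014 = 7,644.0144
PV₀ = 7,644.0144 / (1+0.114)^6 = 7,644.0144 / 1.911222 = 3,999.5428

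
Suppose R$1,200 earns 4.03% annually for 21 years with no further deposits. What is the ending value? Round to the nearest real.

R$2,751

FV = PV·(1+i)^n = 1,200 × 2.292612 = 2,751.1344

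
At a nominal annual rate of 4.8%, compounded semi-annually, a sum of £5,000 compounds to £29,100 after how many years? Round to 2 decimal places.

Periodic rate i = 0.048/2 = 0.024.
n = ln(29100/5000) / ln(1+0.024) = ln(5.82000) / 0.023717 = 74.2647 half-years
= 74.2647/2 years

37.13 years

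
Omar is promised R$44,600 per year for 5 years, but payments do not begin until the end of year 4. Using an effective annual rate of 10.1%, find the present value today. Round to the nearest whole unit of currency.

R$126,355

Value one period before first payment (t=3): 44600 × [1 − (1+0.101)^(−5)] / 0.101 = 44600 × 3.781122 = 168,638.0604
Discount back 3 years: 168,638.0604 × (1+0.101)^(−3) = 168,638.0604 × 0.749269 = 126,355.3519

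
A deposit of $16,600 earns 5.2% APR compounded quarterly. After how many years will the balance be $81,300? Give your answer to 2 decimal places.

Periodic rate i = 0.052/4 = 0.013.
(1+i)^n = 81300/16600 = 4.89759, so n = ln 4.89759 / ln 1.013 = 123.0037 quarters
= 123.0037/4 years

30.75 years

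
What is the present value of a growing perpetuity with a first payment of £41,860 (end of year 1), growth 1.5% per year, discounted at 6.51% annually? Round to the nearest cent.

£835,528.94

PV = PMT / (i − g) = 41860 / (0.0651 − 0.015) = 41860 / 0.050100 = 835,528.9421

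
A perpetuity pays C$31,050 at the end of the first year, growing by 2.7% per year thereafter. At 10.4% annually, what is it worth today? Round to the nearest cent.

PV = PMT / (i − g) = 31050 / (0.104 − 0.027) = 31050 / 0.077000 = 403,246.7532

C$403,246.75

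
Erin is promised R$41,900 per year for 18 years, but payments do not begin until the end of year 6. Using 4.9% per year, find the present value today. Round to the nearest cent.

Value one period before first payment (t=5): 41900 × [1 − (1+0.049)^(−18)] / 0.049 = 41900 × 11.781455 = 493,642.9470
PV₀ = 493,642.9470 / (1+0.049)^5 = 493,642.9470 / 1.270216 = 388,629.2598

R$388,629.26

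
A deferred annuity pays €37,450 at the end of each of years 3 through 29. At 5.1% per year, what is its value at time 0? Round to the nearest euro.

€491,236

Value one period before first payment (t=2): 37450 × [1 − (1+0.051)^(−27)] / 0.051 = 37450 × 14.489181 = 542,619.8167
Discount back 2 years: 542,619.8167 × (1+0.051)^(−2) = 542,619.8167 × 0.905304 = 491,236.0361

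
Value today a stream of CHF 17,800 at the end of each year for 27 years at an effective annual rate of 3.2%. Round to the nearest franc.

PV = PMT · [1 − (1+i)^(−n)] / i = 17800 · 17.899480 = 318,610.7368

CHF 318,611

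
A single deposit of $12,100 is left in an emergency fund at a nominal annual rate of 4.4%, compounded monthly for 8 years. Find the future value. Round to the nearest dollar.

$17,194

Periodic rate i = 0.044/12 = 0.00366667; n = 8 × 12 = 96 periods.
12,100 × (1+0.00366667)^96 = 12,100 × 1.420993 = 17,194.0207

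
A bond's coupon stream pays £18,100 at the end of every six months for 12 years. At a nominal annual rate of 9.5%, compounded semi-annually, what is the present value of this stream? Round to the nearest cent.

With 2 periods per year: i = 0.0475, n = 24.
PV = 18100 × [1 − (1+0.0475)^(−24)] / 0.0475 = 18100 × 14.140538 = 255,943.7315

£255,943.73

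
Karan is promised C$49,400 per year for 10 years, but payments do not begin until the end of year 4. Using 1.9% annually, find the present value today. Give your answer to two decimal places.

Value one period before first payment (t=3): 49400 × [1 − (1+0.019)^(−10)] / 0.019 = 49400 × 9.029765 = 446,070.3832
PV₀ = 446,070.3832 / (1+0.019)^3 = 446,070.3832 / 1.058090 = 421,580.8132

C$421,580.81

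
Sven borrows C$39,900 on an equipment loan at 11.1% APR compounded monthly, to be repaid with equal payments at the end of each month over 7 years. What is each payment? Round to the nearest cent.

C$685.28

Periodic rate i = 0.111/12 = 0.00925; n = 7 × 12 = 84 periods.
PMT = 39900 / ( [1 − (1+0.00925)^(−84)] / 0.00925 ) = 39900 / 58.223957 = 685.2849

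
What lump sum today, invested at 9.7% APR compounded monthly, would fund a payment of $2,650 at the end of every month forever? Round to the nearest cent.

$327,835.05

Periodic rate i = 0.097/12 = 0.00808333.
PV = C/r = 2650/0.00808333 = 327,835.0515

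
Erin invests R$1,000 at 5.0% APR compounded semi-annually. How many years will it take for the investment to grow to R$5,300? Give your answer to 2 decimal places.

33.77 years

Periodic rate i = 0.05/2 = 0.025.
(1+i)^n = 5300/1000 = 5.30000, so n = ln 5.30000 / ln 1.025 = 67.5387 half-years
= 67.5387/2 years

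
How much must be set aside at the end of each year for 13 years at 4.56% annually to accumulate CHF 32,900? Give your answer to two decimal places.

FV-annuity factor = 17.225211; PMT = 32900 / 17.225211 = 1,909.9911

CHF 1,909.99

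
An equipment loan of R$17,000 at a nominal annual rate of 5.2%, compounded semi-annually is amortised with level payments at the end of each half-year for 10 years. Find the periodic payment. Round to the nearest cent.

R$1,100.83

i = 0.052/2 = 0.026 per half-year; n = 10·2 = 20.
Annuity-PV factor = 15.442910; PMT = 17000 / 15.442910 = 1,100.8288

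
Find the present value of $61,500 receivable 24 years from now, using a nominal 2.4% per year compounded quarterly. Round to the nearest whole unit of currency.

$34,631

i = 0.024/4 = 0.006 per quarter; n = 24·4 = 96.
Discount factor = (1+0.006)^(−96) = 0.563111; PV = 61,500 × 0.563111 = 34,631.3137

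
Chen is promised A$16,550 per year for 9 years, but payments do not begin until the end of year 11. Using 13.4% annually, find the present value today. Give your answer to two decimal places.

Value one period before first payment (t=10): 16550 × [1 − (1+0.134)^(−9)] / 0.134 = 16550 × 5.056232 = 83,680.6356
PV₀ = 83,680.6356 / (1+0.134)^10 = 83,680.6356 / 3.516661 = 23,795.4775

A$23,795.48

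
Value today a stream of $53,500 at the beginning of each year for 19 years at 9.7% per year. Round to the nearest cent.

PV = 53500 × [1 − (1+0.097)^(−19)] / 0.097 × (1+i) = 53500 × 9.361637 = 500,847.5836
Payments are at the start of each period, so multiply by (1+i).

$500,847.58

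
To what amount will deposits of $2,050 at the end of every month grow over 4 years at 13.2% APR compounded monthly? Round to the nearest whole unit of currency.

$128,713

Periodic rate i = 0.132/12 = 0.011; n = 4 × 12 = 48 periods.
FV = 2050 × [(1+0.011)^48 − 1] / 0.011 = 2050 × 62.786986 = 128,713.3220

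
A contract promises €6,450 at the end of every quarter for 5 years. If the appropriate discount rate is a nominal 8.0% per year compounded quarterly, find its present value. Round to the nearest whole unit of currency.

€105,467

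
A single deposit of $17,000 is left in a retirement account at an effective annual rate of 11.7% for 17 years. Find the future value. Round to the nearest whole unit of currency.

FV = 17,000 × (1 + 0.117)^17 = 111,520.0266

$111,520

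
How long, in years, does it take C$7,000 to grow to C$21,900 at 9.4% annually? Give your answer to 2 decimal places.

(1+i)^n = 21900/7000 = 3.12857, so n = ln 3.12857 / ln 1.094 = 12.6955 years

12.70 years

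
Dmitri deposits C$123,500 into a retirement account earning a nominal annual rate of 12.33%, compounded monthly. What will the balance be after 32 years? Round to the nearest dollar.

C$6,258,579

With 12 periods per year: i = 0.010275, n = 384.
123,500 × (1+0.010275)^384 = 123,500 × 50.676752 = 6,258,578.9142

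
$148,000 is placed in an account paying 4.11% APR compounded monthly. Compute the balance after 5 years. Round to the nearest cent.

$181,700.76

With 12 periods per year: i = 0.003425, n = 60.
FV = 148,000 × (1 + 0.003425)^60 = 181,700.7597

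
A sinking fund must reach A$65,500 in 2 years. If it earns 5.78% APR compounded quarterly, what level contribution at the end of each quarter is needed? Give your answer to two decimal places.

With 4 periods per year: i = 0.01445, n = 8.
FV-annuity factor = 8.416507; PMT = 65500 / 8.416507 = 7,782.3262

A$7,782.33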